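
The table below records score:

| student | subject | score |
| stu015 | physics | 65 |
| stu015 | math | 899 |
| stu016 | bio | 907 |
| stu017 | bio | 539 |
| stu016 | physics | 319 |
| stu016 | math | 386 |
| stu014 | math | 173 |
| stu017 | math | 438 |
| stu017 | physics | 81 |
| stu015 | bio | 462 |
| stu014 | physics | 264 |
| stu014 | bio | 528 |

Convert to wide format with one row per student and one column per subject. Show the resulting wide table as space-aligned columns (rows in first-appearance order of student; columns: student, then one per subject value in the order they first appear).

Columns: student plus the 3 distinct subject values (physics, math, bio).
For example, row stu015 column physics takes score=65 from the long row (stu015, physics).

student  physics  math  bio
stu015   65       899   462
stu016   319      386   907
stu017   81       438   539
stu014   264      173   528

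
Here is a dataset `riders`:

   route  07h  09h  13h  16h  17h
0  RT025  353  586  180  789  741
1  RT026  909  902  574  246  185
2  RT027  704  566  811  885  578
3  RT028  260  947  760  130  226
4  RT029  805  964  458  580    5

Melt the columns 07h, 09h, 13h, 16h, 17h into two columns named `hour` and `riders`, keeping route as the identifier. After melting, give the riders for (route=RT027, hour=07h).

704

Unpivoting turns each (route, wide-column) pair into one long row.
The wide cell at row RT027, column 07h holds 704, so the long row (RT027, 07h) has riders=704.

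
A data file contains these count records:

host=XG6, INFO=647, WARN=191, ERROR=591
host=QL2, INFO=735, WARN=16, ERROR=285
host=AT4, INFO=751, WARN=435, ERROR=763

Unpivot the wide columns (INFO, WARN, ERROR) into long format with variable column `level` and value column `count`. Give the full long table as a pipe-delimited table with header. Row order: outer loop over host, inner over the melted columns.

Each (host, column) pair becomes one row: 3 × 3 = 9 rows.
For example, (XG6, INFO) → count=647.

| host | level | count |
| XG6 | INFO | 647 |
| XG6 | WARN | 191 |
| XG6 | ERROR | 591 |
| QL2 | INFO | 735 |
| QL2 | WARN | 16 |
| QL2 | ERROR | 285 |
| AT4 | INFO | 751 |
| AT4 | WARN | 435 |
| AT4 | ERROR | 763 |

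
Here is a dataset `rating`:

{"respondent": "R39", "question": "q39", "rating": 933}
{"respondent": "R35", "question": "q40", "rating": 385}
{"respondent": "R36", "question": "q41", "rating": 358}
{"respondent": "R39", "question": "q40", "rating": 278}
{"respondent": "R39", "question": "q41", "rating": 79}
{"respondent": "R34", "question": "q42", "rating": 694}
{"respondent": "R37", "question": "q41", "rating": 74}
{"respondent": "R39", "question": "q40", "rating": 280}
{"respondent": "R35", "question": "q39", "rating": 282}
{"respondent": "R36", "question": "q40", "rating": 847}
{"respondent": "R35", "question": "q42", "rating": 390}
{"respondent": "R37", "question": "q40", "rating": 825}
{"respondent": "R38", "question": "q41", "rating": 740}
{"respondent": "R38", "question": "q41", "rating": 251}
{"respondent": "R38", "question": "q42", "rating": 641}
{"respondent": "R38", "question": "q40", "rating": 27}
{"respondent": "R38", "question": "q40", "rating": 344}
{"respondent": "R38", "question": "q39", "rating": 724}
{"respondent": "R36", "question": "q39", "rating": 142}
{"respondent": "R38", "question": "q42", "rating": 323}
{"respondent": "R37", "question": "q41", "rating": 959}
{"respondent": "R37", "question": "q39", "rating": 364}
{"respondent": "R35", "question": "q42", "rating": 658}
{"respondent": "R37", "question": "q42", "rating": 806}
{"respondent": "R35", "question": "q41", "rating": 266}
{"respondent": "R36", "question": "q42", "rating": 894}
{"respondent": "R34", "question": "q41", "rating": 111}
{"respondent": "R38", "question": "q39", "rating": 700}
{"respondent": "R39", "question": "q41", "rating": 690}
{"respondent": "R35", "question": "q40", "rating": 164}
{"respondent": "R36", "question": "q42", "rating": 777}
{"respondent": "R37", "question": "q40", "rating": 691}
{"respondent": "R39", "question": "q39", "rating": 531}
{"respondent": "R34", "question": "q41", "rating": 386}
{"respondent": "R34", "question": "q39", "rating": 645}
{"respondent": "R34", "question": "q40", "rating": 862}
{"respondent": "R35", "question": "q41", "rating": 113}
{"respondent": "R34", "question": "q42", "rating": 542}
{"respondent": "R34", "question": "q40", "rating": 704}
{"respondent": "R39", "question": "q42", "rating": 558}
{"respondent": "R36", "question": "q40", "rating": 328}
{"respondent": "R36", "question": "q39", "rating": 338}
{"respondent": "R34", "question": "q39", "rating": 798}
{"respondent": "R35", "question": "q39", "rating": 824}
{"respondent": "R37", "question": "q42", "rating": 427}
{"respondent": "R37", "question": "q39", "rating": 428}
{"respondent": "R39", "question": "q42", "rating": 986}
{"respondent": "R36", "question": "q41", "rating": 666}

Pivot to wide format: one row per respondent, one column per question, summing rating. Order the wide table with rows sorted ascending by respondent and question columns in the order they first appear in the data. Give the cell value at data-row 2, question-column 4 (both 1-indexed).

1048

With rows sorted ascending by respondent, row 2 is respondent=R35. question columns in first-appearance order: q39, q40, q41, q42; column 4 is q42.
Long rows with respondent=R35, question=q42: 390 + 658 = 1048.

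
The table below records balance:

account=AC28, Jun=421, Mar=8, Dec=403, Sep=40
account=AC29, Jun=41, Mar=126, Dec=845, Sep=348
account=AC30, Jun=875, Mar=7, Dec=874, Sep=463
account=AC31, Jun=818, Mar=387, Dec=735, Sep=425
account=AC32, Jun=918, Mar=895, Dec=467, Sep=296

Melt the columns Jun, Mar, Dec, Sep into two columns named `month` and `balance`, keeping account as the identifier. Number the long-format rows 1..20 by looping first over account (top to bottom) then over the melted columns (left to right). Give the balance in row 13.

818

20 rows total (5 × 4). Row 13: index ⌊(13-1)/4⌋ = 3 into account → AC31; (13-1) mod 4 = 0 into the melted columns → Jun.
So row 13 is (AC31, Jun, 818); balance = 818.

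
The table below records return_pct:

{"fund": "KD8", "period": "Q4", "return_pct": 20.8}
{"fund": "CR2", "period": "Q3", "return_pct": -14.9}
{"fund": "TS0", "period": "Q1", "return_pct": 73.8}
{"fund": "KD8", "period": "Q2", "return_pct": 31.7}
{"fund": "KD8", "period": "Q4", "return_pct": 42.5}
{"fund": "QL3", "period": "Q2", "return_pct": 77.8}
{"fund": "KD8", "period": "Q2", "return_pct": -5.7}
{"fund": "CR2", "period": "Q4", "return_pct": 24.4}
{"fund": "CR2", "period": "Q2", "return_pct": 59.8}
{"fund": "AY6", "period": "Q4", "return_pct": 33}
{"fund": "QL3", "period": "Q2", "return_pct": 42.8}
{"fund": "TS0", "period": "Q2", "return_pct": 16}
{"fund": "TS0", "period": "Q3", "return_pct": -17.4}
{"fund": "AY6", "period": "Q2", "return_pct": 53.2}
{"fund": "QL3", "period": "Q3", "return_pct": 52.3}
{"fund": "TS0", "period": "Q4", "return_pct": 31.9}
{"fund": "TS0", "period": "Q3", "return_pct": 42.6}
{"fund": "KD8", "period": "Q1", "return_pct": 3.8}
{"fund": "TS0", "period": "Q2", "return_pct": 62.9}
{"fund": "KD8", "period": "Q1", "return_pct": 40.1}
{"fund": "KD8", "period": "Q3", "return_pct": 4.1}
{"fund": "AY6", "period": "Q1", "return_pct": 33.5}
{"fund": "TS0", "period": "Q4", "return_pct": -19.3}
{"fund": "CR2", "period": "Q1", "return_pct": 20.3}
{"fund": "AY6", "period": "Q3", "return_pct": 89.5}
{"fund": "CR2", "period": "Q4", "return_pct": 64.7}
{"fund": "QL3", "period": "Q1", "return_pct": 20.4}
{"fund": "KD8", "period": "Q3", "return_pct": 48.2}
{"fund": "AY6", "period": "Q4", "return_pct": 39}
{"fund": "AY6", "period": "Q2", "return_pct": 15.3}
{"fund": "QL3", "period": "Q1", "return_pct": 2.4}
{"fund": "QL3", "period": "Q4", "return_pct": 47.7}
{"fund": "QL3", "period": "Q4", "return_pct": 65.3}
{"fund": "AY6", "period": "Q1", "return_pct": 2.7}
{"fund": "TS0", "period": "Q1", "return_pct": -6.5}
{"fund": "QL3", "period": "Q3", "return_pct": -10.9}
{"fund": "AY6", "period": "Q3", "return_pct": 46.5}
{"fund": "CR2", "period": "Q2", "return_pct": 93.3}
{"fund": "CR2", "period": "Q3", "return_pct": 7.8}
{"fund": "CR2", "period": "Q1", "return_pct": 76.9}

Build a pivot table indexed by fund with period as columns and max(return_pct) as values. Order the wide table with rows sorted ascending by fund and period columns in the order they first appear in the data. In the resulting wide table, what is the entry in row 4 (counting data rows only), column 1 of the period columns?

65.3

With rows sorted ascending by fund, row 4 is fund=QL3. period columns in first-appearance order: Q4, Q3, Q1, Q2; column 1 is Q4.
Long rows with fund=QL3, period=Q4: max(47.7, 65.3) = 65.3.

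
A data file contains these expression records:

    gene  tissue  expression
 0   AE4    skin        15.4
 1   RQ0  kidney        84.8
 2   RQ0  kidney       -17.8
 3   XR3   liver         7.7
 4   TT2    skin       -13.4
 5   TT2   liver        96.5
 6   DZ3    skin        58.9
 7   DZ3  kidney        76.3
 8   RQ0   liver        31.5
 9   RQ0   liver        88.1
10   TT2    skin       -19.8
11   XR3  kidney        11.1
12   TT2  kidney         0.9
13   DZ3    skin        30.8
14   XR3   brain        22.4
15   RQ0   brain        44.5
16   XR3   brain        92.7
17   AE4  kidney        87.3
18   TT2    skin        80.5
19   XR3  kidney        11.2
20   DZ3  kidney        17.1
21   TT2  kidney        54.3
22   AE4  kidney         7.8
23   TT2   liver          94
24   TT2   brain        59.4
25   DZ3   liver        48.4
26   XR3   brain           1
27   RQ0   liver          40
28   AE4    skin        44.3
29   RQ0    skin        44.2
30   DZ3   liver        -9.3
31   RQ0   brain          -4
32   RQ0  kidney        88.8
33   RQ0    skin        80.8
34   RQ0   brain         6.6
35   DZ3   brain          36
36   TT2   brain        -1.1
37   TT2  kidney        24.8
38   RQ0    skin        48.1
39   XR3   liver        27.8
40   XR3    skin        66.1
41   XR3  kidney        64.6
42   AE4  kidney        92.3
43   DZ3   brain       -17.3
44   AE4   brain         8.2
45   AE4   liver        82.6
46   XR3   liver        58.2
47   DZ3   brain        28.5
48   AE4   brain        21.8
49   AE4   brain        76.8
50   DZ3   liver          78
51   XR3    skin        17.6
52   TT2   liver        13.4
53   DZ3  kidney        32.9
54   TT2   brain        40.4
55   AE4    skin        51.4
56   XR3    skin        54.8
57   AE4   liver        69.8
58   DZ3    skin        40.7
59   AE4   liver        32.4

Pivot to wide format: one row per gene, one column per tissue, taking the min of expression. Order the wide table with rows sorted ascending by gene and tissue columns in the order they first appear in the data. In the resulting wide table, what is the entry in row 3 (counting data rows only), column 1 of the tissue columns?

44.2

With rows sorted ascending by gene, row 3 is gene=RQ0. tissue columns in first-appearance order: skin, kidney, liver, brain; column 1 is skin.
Long rows with gene=RQ0, tissue=skin: min(44.2, 80.8, 48.1) = 44.2.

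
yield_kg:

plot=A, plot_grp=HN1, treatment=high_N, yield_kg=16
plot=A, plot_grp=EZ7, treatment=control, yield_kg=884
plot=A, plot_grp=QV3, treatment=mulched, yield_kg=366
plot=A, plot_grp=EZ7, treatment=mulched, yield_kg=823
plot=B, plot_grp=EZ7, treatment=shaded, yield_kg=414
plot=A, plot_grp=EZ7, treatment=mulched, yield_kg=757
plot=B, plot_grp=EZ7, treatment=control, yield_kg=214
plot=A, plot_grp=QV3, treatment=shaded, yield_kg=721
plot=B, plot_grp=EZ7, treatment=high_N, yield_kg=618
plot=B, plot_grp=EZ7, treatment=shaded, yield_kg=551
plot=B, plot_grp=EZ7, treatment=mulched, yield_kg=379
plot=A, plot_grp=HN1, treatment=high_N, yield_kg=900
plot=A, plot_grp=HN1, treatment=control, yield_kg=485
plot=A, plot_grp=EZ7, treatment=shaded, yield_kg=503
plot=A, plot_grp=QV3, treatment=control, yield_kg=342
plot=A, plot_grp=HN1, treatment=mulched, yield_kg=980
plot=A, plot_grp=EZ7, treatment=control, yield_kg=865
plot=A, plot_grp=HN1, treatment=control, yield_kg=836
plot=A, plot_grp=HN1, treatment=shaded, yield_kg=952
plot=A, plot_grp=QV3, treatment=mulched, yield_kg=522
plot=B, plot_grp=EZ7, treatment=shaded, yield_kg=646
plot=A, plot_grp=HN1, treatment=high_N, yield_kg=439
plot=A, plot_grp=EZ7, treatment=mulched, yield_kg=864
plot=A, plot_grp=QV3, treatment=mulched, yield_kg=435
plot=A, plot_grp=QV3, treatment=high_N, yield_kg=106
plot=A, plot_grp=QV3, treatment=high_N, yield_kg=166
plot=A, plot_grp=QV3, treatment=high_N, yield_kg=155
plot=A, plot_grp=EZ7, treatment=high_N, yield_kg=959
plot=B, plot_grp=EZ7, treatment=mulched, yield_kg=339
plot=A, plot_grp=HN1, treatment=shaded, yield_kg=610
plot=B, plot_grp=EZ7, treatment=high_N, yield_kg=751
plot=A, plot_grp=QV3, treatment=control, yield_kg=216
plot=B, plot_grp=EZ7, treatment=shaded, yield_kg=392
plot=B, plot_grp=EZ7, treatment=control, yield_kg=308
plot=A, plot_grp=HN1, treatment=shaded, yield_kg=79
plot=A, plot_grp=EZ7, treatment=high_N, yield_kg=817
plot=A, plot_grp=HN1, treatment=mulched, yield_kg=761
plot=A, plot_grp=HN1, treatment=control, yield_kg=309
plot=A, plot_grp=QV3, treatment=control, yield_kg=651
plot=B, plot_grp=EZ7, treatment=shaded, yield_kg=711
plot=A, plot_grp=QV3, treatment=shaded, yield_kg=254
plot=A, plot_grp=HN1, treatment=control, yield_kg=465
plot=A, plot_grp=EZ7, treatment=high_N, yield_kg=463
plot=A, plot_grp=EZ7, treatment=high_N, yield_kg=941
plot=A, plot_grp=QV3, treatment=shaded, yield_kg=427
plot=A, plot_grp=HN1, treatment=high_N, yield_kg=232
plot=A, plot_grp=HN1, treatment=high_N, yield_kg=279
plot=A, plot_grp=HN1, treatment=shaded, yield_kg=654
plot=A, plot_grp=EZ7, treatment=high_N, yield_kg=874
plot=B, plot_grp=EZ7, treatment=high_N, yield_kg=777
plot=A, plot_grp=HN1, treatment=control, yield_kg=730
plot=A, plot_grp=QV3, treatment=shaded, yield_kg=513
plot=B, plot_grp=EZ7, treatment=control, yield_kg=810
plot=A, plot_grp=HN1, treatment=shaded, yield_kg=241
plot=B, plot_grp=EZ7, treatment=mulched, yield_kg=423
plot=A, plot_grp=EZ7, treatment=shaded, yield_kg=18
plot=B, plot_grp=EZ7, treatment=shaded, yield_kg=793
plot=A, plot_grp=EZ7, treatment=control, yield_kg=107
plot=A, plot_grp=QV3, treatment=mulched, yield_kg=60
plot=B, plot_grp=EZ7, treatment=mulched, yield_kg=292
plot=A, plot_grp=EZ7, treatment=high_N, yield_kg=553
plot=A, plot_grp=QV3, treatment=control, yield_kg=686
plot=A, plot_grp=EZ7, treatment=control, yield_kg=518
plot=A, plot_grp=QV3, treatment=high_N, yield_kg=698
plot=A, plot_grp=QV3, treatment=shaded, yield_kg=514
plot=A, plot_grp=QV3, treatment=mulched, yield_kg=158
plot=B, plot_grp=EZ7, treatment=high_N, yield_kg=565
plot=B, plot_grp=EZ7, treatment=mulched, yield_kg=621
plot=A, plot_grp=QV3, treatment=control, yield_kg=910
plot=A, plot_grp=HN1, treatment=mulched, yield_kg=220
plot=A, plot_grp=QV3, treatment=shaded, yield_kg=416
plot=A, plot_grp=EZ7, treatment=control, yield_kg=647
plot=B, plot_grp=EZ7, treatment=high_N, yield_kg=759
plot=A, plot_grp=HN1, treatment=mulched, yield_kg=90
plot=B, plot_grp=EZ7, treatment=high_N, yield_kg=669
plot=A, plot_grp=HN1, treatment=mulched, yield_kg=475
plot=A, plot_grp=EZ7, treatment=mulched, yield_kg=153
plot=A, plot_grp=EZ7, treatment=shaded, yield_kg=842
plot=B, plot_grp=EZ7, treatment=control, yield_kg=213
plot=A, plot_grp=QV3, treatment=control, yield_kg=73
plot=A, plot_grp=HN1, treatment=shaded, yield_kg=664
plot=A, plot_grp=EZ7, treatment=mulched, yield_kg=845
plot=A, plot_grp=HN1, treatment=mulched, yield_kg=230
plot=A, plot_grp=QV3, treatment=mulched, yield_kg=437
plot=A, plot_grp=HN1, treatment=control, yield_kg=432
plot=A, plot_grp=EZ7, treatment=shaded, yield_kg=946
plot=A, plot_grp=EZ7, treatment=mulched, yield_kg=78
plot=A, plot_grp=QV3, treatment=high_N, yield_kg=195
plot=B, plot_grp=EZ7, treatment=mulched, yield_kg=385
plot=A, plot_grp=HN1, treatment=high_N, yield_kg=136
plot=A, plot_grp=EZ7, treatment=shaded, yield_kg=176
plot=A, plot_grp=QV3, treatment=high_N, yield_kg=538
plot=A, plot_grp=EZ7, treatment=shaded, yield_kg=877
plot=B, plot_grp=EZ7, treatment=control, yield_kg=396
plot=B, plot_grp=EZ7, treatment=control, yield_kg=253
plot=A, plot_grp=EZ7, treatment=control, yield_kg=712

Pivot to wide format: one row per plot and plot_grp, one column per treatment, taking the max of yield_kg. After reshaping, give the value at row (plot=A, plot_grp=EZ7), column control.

Rows with plot=A, plot_grp=EZ7 and treatment=control: yield_kg values are 884, 865, 107, 518, 647, 712.
max(884, 865, 107, 518, 647, 712) = 884.

884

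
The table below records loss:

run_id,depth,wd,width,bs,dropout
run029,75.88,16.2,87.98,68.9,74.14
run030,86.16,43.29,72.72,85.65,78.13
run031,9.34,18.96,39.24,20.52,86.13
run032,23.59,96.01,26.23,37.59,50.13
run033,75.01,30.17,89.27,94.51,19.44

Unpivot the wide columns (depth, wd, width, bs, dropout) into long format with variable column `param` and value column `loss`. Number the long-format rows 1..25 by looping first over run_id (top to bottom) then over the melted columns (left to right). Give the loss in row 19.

37.59

25 rows total (5 × 5). Row 19: index ⌊(19-1)/5⌋ = 3 into run_id → run032; (19-1) mod 5 = 3 into the melted columns → bs.
So row 19 is (run032, bs, 37.59); loss = 37.59.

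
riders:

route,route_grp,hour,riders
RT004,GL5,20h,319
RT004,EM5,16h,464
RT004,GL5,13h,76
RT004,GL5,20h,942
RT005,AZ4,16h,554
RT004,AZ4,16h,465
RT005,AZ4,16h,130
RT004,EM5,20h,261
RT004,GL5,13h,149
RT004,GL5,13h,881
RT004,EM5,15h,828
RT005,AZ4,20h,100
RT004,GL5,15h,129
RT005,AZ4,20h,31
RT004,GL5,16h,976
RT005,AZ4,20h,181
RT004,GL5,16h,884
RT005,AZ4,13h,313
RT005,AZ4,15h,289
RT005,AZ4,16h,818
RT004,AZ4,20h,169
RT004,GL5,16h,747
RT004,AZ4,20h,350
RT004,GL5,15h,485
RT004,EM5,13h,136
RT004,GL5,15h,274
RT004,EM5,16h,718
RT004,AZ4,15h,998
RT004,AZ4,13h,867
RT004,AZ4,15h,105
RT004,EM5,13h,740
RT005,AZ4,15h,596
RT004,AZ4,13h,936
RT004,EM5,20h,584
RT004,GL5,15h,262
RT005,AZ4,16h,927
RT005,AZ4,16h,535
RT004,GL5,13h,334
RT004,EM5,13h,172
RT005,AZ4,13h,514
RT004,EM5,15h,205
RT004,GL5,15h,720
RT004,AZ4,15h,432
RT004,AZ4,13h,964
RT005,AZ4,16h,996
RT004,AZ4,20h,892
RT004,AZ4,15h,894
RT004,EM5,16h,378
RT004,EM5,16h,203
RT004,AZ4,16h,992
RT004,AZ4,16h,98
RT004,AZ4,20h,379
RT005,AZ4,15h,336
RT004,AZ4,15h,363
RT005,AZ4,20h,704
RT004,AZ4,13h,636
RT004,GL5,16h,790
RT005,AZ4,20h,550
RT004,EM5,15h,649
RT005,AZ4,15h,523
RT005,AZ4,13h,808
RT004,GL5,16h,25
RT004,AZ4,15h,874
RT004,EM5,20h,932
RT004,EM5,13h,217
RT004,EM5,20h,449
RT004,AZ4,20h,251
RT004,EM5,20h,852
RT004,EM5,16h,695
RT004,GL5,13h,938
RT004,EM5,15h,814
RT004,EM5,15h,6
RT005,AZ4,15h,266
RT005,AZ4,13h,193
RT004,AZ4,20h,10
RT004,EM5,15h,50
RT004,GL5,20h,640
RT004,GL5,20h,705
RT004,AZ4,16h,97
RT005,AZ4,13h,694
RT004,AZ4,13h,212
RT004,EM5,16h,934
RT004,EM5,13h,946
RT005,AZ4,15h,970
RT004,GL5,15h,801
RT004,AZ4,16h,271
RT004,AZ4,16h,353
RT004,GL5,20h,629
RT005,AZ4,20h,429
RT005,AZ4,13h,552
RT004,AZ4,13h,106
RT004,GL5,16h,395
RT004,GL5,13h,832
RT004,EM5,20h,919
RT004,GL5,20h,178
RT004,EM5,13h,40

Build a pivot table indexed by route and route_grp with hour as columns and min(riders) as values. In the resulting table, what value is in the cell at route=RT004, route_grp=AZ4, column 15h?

105

Rows with route=RT004, route_grp=AZ4 and hour=15h: riders values are 998, 105, 432, 894, 363, 874.
min(998, 105, 432, 894, 363, 874) = 105.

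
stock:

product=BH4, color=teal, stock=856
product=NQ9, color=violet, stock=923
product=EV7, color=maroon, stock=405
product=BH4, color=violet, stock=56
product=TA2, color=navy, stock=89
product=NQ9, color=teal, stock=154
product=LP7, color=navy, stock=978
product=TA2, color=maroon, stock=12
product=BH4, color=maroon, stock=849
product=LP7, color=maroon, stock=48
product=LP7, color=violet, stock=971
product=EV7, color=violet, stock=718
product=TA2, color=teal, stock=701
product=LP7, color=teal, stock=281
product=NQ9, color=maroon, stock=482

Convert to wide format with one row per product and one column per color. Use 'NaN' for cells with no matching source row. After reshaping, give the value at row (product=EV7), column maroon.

405

The long row with product=EV7, color=maroon has stock=405.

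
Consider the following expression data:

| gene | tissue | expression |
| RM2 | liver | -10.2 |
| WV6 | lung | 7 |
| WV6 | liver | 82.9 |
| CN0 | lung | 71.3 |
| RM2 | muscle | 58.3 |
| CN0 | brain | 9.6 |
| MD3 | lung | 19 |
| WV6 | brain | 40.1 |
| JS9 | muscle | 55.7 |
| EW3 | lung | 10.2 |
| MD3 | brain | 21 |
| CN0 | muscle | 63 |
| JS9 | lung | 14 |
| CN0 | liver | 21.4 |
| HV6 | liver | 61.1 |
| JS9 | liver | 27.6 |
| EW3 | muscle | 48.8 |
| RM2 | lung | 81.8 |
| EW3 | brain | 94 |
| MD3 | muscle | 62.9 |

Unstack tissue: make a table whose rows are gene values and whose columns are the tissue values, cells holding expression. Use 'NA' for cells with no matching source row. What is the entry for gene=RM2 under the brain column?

No long-format row has gene=RM2 and tissue=brain, so the cell is NA.

NA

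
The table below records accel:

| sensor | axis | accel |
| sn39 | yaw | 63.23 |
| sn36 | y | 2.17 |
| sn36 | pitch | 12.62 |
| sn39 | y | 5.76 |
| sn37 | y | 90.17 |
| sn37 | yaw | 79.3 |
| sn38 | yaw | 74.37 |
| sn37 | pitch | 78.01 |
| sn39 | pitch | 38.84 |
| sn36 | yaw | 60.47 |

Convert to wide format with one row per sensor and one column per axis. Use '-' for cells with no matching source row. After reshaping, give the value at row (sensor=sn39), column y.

5.76

The long row with sensor=sn39, axis=y has accel=5.76.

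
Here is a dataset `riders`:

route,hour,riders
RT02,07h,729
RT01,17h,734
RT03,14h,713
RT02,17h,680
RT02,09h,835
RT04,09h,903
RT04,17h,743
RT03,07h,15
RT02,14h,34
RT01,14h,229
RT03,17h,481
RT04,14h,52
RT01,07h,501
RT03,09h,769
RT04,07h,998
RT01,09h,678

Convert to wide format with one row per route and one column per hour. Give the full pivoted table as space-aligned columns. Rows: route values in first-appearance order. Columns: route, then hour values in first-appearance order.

Columns: route plus the 4 distinct hour values (07h, 17h, 14h, 09h).
For example, row RT02 column 07h takes riders=729 from the long row (RT02, 07h).

route  07h  17h  14h  09h
RT02   729  680  34   835
RT01   501  734  229  678
RT03   15   481  713  769
RT04   998  743  52   903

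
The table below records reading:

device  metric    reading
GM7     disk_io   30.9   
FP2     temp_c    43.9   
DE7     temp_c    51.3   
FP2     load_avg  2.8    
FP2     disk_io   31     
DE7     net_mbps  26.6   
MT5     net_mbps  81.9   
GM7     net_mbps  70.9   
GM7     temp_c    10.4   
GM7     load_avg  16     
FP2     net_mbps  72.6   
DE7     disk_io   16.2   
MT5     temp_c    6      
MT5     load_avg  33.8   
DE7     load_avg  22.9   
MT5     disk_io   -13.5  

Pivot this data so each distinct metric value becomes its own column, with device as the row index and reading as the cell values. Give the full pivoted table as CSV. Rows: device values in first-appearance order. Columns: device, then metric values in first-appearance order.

Columns: device plus the 4 distinct metric values (disk_io, temp_c, load_avg, net_mbps).
For example, row GM7 column disk_io takes reading=30.9 from the long row (GM7, disk_io).

device,disk_io,temp_c,load_avg,net_mbps
GM7,30.9,10.4,16,70.9
FP2,31,43.9,2.8,72.6
DE7,16.2,51.3,22.9,26.6
MT5,-13.5,6,33.8,81.9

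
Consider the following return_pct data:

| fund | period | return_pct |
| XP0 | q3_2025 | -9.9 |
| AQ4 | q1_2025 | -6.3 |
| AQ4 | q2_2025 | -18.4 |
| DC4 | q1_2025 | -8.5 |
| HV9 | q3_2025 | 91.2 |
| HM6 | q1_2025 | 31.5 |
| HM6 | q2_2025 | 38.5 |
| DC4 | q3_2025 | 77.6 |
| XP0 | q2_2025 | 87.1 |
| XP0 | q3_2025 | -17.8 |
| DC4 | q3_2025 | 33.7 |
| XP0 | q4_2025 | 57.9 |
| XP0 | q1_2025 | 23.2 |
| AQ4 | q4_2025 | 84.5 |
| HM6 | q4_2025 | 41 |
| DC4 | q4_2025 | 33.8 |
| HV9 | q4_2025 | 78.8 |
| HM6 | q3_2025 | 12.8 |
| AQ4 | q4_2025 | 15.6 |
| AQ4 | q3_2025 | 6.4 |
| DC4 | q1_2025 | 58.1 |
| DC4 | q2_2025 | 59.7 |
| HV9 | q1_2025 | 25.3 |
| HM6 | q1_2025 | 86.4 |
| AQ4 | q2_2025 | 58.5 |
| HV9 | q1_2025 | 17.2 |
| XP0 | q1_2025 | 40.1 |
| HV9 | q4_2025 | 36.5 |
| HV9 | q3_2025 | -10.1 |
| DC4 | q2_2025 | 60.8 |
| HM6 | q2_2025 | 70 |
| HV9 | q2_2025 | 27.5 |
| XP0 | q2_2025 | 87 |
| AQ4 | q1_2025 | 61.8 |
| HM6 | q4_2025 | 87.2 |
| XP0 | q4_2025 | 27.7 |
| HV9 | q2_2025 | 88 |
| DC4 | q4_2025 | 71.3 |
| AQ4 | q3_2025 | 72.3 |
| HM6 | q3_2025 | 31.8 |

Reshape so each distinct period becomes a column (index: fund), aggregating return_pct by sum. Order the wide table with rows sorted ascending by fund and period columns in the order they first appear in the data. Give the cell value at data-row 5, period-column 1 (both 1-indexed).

-27.7

With rows sorted ascending by fund, row 5 is fund=XP0. period columns in first-appearance order: q3_2025, q1_2025, q2_2025, q4_2025; column 1 is q3_2025.
Long rows with fund=XP0, period=q3_2025: -9.9 + -17.8 = -27.7.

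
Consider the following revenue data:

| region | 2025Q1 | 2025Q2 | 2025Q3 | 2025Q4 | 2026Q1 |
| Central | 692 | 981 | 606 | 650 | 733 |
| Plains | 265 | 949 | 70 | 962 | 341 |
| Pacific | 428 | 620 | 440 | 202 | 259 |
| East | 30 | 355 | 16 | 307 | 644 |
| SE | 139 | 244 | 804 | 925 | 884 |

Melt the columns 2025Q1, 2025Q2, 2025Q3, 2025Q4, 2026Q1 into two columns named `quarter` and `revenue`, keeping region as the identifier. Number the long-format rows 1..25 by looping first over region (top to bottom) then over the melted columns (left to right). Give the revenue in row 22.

244

25 rows total (5 × 5). Row 22: index ⌊(22-1)/5⌋ = 4 into region → SE; (22-1) mod 5 = 1 into the melted columns → 2025Q2.
So row 22 is (SE, 2025Q2, 244); revenue = 244.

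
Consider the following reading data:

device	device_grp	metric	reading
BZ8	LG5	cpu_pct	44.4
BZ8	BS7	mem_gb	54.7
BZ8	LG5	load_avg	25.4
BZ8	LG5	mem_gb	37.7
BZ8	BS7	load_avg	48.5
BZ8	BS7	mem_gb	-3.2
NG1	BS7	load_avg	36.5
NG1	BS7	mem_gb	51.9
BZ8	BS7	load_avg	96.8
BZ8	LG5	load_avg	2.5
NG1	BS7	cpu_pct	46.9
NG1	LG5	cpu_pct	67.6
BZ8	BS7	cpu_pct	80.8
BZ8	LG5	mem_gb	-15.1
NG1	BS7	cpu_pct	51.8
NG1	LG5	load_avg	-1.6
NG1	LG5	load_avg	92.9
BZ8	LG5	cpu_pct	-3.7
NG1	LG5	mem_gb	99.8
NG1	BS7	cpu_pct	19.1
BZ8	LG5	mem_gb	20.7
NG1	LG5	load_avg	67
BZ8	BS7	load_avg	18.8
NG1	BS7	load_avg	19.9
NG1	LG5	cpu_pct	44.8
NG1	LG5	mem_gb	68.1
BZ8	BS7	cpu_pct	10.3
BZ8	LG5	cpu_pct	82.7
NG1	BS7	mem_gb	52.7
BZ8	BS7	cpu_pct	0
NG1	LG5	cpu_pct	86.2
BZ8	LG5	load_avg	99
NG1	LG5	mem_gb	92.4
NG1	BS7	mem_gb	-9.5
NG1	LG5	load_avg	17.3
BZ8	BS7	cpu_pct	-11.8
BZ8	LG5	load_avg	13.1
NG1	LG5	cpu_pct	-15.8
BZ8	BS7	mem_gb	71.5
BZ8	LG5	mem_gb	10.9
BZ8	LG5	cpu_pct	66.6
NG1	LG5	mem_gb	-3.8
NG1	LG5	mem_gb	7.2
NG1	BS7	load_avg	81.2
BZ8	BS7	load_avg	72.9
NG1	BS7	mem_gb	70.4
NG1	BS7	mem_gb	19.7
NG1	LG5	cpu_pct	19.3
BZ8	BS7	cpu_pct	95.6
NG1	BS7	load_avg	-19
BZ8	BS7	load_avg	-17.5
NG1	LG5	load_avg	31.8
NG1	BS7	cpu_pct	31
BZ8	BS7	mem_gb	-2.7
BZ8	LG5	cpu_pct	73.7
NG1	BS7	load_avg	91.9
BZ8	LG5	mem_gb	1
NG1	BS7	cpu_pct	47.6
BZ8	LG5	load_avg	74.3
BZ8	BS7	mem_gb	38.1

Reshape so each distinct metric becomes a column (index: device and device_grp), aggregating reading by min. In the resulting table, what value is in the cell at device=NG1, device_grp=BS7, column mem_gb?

-9.5

Rows with device=NG1, device_grp=BS7 and metric=mem_gb: reading values are 51.9, 52.7, -9.5, 70.4, 19.7.
min(51.9, 52.7, -9.5, 70.4, 19.7) = -9.5.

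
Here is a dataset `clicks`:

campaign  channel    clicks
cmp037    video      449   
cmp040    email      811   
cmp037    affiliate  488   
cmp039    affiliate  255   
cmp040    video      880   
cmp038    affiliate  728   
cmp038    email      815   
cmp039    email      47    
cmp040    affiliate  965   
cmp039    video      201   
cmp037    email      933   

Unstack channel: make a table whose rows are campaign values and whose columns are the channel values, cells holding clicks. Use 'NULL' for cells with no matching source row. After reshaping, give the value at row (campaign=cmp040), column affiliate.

965

The long row with campaign=cmp040, channel=affiliate has clicks=965.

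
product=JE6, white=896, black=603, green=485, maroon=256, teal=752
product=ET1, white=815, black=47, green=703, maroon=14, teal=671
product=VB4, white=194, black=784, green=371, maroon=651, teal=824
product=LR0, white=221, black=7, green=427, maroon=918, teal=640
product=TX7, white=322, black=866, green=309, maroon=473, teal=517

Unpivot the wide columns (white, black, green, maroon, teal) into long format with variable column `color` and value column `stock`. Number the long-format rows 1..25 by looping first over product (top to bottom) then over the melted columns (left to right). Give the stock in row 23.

309

25 rows total (5 × 5). Row 23: index ⌊(23-1)/5⌋ = 4 into product → TX7; (23-1) mod 5 = 2 into the melted columns → green.
So row 23 is (TX7, green, 309); stock = 309.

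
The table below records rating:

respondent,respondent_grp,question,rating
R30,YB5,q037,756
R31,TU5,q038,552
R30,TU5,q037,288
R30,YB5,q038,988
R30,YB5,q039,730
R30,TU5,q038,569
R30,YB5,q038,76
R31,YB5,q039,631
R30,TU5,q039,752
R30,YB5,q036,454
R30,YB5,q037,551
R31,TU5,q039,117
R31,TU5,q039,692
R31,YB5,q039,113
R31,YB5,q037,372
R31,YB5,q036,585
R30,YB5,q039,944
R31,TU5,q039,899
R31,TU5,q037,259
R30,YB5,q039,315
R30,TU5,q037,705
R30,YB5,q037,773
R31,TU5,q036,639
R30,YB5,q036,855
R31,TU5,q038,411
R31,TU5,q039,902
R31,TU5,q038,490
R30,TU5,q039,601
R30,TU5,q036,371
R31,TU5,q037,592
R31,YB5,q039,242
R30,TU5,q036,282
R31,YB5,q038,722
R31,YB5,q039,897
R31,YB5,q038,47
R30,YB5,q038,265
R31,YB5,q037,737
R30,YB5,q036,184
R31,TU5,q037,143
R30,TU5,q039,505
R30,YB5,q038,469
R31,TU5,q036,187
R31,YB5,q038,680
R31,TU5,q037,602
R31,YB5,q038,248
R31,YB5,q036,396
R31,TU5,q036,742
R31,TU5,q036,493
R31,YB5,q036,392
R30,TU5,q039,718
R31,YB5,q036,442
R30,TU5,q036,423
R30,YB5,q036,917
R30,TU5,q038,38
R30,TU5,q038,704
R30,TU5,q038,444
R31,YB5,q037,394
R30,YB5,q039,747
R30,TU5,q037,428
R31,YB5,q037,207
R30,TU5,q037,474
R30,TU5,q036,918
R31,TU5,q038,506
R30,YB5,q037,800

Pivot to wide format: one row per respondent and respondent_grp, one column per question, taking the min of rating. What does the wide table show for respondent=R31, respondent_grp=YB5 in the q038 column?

47

Rows with respondent=R31, respondent_grp=YB5 and question=q038: rating values are 722, 47, 680, 248.
min(722, 47, 680, 248) = 47.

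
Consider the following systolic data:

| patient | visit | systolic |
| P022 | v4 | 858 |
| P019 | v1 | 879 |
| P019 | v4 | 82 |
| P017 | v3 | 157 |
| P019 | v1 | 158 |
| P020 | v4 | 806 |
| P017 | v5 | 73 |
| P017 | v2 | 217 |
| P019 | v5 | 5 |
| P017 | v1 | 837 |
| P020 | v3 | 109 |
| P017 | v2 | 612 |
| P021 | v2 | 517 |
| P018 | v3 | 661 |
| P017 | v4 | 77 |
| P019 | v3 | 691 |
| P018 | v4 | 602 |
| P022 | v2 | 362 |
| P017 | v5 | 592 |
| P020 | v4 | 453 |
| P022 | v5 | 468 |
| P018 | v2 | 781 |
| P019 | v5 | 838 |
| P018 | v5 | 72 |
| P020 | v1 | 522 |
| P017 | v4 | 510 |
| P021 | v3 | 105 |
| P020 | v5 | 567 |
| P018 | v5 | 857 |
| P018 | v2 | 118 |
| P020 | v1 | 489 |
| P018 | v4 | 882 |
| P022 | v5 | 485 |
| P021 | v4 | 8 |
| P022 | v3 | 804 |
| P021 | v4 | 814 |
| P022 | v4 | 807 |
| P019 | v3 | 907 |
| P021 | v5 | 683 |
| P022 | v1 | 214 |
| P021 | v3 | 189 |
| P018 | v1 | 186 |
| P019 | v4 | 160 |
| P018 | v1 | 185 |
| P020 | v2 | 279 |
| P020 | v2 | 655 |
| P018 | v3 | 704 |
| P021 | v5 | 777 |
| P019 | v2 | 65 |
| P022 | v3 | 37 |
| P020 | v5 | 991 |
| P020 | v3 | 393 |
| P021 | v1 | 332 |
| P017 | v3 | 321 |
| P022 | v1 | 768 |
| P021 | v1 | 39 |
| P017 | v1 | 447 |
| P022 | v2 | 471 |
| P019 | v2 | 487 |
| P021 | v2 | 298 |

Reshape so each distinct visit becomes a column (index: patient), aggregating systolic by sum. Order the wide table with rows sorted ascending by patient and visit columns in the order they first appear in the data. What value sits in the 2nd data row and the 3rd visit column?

With rows sorted ascending by patient, row 2 is patient=P018. visit columns in first-appearance order: v4, v1, v3, v5, v2; column 3 is v3.
Long rows with patient=P018, visit=v3: 661 + 704 = 1365.

1365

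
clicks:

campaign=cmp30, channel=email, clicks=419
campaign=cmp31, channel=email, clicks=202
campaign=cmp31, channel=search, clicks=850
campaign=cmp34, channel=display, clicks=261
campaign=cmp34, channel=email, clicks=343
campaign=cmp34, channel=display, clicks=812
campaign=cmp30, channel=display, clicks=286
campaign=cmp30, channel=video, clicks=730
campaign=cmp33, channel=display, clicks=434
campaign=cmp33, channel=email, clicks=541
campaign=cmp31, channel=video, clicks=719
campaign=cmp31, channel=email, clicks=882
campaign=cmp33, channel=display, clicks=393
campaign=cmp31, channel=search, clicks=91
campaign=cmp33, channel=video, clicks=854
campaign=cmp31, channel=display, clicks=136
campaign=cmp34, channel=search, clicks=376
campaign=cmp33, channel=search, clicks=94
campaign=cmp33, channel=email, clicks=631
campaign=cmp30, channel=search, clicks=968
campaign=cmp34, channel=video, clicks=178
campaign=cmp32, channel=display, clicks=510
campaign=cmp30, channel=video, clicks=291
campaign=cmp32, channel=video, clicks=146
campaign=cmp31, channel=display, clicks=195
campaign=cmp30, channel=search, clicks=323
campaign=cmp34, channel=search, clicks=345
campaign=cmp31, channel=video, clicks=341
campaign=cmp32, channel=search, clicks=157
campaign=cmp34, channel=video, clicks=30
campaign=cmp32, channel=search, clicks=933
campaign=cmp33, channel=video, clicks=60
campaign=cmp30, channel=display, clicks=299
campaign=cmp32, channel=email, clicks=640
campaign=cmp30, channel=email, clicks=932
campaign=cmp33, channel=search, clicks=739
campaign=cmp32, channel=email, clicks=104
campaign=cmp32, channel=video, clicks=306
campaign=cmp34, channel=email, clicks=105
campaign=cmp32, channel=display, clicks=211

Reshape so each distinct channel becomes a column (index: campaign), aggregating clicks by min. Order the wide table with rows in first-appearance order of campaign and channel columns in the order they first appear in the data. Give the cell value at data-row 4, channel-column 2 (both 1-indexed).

With rows in first-appearance order of campaign, row 4 is campaign=cmp33. channel columns in first-appearance order: email, search, display, video; column 2 is search.
Long rows with campaign=cmp33, channel=search: min(94, 739) = 94.

94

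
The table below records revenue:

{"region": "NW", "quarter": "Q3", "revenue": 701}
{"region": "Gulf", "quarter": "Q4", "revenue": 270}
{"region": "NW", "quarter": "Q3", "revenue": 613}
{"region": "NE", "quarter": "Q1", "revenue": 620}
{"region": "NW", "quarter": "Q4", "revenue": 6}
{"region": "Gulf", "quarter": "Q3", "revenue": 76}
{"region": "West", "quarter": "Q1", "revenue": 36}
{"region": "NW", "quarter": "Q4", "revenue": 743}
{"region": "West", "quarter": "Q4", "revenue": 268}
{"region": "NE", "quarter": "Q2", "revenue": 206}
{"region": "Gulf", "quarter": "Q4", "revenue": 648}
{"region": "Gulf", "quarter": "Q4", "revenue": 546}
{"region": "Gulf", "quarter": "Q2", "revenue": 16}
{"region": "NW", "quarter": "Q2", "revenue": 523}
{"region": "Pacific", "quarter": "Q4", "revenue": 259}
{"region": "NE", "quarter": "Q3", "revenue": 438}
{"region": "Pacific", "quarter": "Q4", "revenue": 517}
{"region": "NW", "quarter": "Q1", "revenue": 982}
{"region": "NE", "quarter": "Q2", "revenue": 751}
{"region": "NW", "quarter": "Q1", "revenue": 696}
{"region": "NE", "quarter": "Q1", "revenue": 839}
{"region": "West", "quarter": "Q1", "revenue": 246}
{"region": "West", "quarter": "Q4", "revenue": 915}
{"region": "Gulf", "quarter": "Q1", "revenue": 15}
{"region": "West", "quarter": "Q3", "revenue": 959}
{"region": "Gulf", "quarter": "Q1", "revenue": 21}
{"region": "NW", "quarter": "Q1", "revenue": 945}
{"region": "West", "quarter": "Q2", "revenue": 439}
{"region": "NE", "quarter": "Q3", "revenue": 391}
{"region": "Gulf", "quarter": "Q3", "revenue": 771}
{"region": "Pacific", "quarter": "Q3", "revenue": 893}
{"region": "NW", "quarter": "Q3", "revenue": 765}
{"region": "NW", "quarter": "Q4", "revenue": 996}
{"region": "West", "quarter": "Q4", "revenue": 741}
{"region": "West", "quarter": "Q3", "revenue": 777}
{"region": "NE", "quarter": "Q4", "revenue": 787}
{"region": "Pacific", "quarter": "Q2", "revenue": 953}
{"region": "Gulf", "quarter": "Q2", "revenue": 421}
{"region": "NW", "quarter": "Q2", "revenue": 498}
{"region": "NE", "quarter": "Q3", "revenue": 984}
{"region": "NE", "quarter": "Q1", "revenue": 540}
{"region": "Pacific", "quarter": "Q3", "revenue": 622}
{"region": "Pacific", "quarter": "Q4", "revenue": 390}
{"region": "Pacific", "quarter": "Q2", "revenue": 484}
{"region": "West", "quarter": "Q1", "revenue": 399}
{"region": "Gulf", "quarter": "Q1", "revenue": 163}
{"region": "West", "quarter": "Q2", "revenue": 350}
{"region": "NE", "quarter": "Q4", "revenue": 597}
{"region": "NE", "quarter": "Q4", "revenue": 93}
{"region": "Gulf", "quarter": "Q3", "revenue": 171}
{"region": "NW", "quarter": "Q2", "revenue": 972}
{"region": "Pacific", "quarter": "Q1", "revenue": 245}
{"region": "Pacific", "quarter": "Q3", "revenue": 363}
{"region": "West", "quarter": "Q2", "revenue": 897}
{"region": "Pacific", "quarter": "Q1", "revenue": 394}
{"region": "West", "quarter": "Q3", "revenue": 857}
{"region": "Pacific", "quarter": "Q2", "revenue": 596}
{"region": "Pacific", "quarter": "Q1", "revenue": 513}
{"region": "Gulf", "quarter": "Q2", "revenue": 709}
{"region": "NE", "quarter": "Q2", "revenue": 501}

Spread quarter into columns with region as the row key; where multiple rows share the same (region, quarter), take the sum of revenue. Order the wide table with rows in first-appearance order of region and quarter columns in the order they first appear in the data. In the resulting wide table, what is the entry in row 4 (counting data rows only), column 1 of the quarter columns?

2593

With rows in first-appearance order of region, row 4 is region=West. quarter columns in first-appearance order: Q3, Q4, Q1, Q2; column 1 is Q3.
Long rows with region=West, quarter=Q3: 959 + 777 + 857 = 2593.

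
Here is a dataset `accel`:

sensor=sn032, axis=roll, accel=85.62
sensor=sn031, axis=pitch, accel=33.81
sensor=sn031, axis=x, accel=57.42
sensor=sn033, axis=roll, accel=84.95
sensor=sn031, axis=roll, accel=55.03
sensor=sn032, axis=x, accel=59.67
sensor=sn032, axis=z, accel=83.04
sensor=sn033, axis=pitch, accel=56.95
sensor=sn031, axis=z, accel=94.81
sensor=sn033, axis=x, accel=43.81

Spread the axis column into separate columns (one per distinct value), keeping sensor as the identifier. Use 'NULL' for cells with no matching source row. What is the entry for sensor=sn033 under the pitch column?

The long row with sensor=sn033, axis=pitch has accel=56.95.

56.95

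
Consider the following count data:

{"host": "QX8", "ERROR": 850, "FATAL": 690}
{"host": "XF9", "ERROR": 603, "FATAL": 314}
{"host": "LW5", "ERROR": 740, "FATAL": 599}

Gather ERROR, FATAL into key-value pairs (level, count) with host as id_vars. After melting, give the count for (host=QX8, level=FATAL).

690

Unpivoting turns each (host, wide-column) pair into one long row.
The wide cell at row QX8, column FATAL holds 690, so the long row (QX8, FATAL) has count=690.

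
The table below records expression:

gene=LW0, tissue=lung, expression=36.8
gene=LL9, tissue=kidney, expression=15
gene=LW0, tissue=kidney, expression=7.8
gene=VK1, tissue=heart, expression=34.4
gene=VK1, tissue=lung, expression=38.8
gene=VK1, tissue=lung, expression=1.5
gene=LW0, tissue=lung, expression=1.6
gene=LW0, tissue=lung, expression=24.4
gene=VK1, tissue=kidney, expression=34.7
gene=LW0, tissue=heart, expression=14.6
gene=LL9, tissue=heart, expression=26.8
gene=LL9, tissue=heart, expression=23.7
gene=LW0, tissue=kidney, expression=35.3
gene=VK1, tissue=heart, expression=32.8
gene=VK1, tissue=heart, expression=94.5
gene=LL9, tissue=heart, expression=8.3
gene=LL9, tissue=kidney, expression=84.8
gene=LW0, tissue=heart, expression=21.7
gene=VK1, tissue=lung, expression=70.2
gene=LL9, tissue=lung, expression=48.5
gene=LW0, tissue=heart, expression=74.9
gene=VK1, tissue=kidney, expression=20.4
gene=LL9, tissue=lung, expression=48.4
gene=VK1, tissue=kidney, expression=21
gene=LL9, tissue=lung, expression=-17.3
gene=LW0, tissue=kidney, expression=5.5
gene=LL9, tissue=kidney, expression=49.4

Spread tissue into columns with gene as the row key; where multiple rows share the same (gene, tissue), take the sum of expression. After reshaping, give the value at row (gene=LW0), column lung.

62.8

Rows with gene=LW0 and tissue=lung: expression values are 36.8, 1.6, 24.4.
36.8 + 1.6 + 24.4 = 62.8.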